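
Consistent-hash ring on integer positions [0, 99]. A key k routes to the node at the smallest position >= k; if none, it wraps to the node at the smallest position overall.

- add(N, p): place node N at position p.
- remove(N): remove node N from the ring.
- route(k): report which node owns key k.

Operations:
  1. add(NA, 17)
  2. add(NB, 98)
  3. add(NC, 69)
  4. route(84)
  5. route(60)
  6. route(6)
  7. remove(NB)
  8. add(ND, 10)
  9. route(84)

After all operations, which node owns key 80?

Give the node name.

Answer: ND

Derivation:
Op 1: add NA@17 -> ring=[17:NA]
Op 2: add NB@98 -> ring=[17:NA,98:NB]
Op 3: add NC@69 -> ring=[17:NA,69:NC,98:NB]
Op 4: route key 84: smallest pos >= 84 is 98 -> NB
Op 5: route key 60: smallest pos >= 60 is 69 -> NC
Op 6: route key 6: smallest pos >= 6 is 17 -> NA
Op 7: remove NB -> ring=[17:NA,69:NC]
Op 8: add ND@10 -> ring=[10:ND,17:NA,69:NC]
Op 9: route key 84: none >= 84, wrap to smallest pos 10 -> ND
Final route key 80: none >= 80, wrap to smallest pos 10 -> ND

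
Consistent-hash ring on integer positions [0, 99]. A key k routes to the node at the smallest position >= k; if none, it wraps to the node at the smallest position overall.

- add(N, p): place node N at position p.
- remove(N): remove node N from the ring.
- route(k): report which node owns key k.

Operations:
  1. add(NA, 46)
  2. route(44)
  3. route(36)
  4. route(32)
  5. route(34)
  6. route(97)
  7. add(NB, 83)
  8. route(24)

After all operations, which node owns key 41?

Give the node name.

Answer: NA

Derivation:
Op 1: add NA@46 -> ring=[46:NA]
Op 2: route key 44: smallest pos >= 44 is 46 -> NA
Op 3: route key 36: smallest pos >= 36 is 46 -> NA
Op 4: route key 32: smallest pos >= 32 is 46 -> NA
Op 5: route key 34: smallest pos >= 34 is 46 -> NA
Op 6: route key 97: none >= 97, wrap to smallest pos 46 -> NA
Op 7: add NB@83 -> ring=[46:NA,83:NB]
Op 8: route key 24: smallest pos >= 24 is 46 -> NA
Final route key 41: smallest pos >= 41 is 46 -> NA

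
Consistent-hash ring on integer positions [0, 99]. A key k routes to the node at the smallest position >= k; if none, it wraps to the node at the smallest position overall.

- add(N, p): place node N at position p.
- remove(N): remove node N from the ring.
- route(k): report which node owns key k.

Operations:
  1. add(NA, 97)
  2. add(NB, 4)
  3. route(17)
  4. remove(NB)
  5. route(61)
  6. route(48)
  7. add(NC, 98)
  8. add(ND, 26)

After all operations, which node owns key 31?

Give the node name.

Answer: NA

Derivation:
Op 1: add NA@97 -> ring=[97:NA]
Op 2: add NB@4 -> ring=[4:NB,97:NA]
Op 3: route key 17: smallest pos >= 17 is 97 -> NA
Op 4: remove NB -> ring=[97:NA]
Op 5: route key 61: smallest pos >= 61 is 97 -> NA
Op 6: route key 48: smallest pos >= 48 is 97 -> NA
Op 7: add NC@98 -> ring=[97:NA,98:NC]
Op 8: add ND@26 -> ring=[26:ND,97:NA,98:NC]
Final route key 31: smallest pos >= 31 is 97 -> NA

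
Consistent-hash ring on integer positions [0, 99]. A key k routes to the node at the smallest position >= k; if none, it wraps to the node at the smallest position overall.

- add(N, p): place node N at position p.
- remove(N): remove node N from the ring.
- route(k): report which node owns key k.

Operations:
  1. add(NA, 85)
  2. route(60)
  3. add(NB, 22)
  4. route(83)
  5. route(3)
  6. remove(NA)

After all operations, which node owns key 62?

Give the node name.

Answer: NB

Derivation:
Op 1: add NA@85 -> ring=[85:NA]
Op 2: route key 60: smallest pos >= 60 is 85 -> NA
Op 3: add NB@22 -> ring=[22:NB,85:NA]
Op 4: route key 83: smallest pos >= 83 is 85 -> NA
Op 5: route key 3: smallest pos >= 3 is 22 -> NB
Op 6: remove NA -> ring=[22:NB]
Final route key 62: none >= 62, wrap to smallest pos 22 -> NB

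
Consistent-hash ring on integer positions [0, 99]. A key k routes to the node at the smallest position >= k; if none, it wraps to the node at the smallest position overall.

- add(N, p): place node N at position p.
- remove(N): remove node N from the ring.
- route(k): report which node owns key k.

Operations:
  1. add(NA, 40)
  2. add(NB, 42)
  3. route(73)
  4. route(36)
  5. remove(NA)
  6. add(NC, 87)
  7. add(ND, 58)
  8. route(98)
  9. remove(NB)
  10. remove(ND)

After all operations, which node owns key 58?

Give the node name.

Op 1: add NA@40 -> ring=[40:NA]
Op 2: add NB@42 -> ring=[40:NA,42:NB]
Op 3: route key 73: none >= 73, wrap to smallest pos 40 -> NA
Op 4: route key 36: smallest pos >= 36 is 40 -> NA
Op 5: remove NA -> ring=[42:NB]
Op 6: add NC@87 -> ring=[42:NB,87:NC]
Op 7: add ND@58 -> ring=[42:NB,58:ND,87:NC]
Op 8: route key 98: none >= 98, wrap to smallest pos 42 -> NB
Op 9: remove NB -> ring=[58:ND,87:NC]
Op 10: remove ND -> ring=[87:NC]
Final route key 58: smallest pos >= 58 is 87 -> NC

Answer: NC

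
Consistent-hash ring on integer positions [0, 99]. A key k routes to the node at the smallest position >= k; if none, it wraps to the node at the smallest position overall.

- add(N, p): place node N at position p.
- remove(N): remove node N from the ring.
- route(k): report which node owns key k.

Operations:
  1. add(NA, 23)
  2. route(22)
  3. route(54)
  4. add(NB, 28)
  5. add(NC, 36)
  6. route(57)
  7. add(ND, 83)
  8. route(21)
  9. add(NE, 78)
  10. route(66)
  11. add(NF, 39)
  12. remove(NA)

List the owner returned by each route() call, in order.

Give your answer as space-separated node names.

Op 1: add NA@23 -> ring=[23:NA]
Op 2: route key 22: smallest pos >= 22 is 23 -> NA
Op 3: route key 54: none >= 54, wrap to smallest pos 23 -> NA
Op 4: add NB@28 -> ring=[23:NA,28:NB]
Op 5: add NC@36 -> ring=[23:NA,28:NB,36:NC]
Op 6: route key 57: none >= 57, wrap to smallest pos 23 -> NA
Op 7: add ND@83 -> ring=[23:NA,28:NB,36:NC,83:ND]
Op 8: route key 21: smallest pos >= 21 is 23 -> NA
Op 9: add NE@78 -> ring=[23:NA,28:NB,36:NC,78:NE,83:ND]
Op 10: route key 66: smallest pos >= 66 is 78 -> NE
Op 11: add NF@39 -> ring=[23:NA,28:NB,36:NC,39:NF,78:NE,83:ND]
Op 12: remove NA -> ring=[28:NB,36:NC,39:NF,78:NE,83:ND]

Answer: NA NA NA NA NE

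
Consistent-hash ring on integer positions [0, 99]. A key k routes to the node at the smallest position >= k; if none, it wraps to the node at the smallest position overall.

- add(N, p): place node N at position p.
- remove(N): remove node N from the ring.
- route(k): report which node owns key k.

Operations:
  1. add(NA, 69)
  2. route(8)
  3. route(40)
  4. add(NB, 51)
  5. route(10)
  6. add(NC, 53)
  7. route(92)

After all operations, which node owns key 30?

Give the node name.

Answer: NB

Derivation:
Op 1: add NA@69 -> ring=[69:NA]
Op 2: route key 8: smallest pos >= 8 is 69 -> NA
Op 3: route key 40: smallest pos >= 40 is 69 -> NA
Op 4: add NB@51 -> ring=[51:NB,69:NA]
Op 5: route key 10: smallest pos >= 10 is 51 -> NB
Op 6: add NC@53 -> ring=[51:NB,53:NC,69:NA]
Op 7: route key 92: none >= 92, wrap to smallest pos 51 -> NB
Final route key 30: smallest pos >= 30 is 51 -> NB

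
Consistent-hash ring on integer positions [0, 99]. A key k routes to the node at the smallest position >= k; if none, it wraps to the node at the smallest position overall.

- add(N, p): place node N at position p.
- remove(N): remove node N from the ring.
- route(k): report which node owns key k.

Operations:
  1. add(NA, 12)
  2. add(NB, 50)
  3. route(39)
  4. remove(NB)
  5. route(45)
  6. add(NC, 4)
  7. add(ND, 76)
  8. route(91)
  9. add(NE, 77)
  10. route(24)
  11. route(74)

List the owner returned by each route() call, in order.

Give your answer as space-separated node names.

Answer: NB NA NC ND ND

Derivation:
Op 1: add NA@12 -> ring=[12:NA]
Op 2: add NB@50 -> ring=[12:NA,50:NB]
Op 3: route key 39: smallest pos >= 39 is 50 -> NB
Op 4: remove NB -> ring=[12:NA]
Op 5: route key 45: none >= 45, wrap to smallest pos 12 -> NA
Op 6: add NC@4 -> ring=[4:NC,12:NA]
Op 7: add ND@76 -> ring=[4:NC,12:NA,76:ND]
Op 8: route key 91: none >= 91, wrap to smallest pos 4 -> NC
Op 9: add NE@77 -> ring=[4:NC,12:NA,76:ND,77:NE]
Op 10: route key 24: smallest pos >= 24 is 76 -> ND
Op 11: route key 74: smallest pos >= 74 is 76 -> ND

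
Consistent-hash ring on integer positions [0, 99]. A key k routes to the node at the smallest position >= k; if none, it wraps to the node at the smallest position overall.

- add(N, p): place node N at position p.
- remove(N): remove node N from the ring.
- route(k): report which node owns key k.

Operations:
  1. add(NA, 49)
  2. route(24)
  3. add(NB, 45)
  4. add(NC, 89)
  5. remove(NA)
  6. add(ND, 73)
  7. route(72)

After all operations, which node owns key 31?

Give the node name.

Op 1: add NA@49 -> ring=[49:NA]
Op 2: route key 24: smallest pos >= 24 is 49 -> NA
Op 3: add NB@45 -> ring=[45:NB,49:NA]
Op 4: add NC@89 -> ring=[45:NB,49:NA,89:NC]
Op 5: remove NA -> ring=[45:NB,89:NC]
Op 6: add ND@73 -> ring=[45:NB,73:ND,89:NC]
Op 7: route key 72: smallest pos >= 72 is 73 -> ND
Final route key 31: smallest pos >= 31 is 45 -> NB

Answer: NB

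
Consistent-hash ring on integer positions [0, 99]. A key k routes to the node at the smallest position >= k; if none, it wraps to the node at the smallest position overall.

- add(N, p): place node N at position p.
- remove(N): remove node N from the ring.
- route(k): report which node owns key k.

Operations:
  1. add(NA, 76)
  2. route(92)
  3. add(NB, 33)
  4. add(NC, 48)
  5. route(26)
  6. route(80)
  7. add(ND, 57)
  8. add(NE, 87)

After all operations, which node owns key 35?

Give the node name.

Op 1: add NA@76 -> ring=[76:NA]
Op 2: route key 92: none >= 92, wrap to smallest pos 76 -> NA
Op 3: add NB@33 -> ring=[33:NB,76:NA]
Op 4: add NC@48 -> ring=[33:NB,48:NC,76:NA]
Op 5: route key 26: smallest pos >= 26 is 33 -> NB
Op 6: route key 80: none >= 80, wrap to smallest pos 33 -> NB
Op 7: add ND@57 -> ring=[33:NB,48:NC,57:ND,76:NA]
Op 8: add NE@87 -> ring=[33:NB,48:NC,57:ND,76:NA,87:NE]
Final route key 35: smallest pos >= 35 is 48 -> NC

Answer: NC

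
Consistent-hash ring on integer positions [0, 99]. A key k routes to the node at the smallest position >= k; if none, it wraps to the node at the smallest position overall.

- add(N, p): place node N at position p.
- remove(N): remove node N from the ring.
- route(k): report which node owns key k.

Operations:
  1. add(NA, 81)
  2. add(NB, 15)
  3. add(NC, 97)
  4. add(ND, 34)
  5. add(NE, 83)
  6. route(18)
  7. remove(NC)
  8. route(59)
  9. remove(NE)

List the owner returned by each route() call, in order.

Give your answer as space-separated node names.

Answer: ND NA

Derivation:
Op 1: add NA@81 -> ring=[81:NA]
Op 2: add NB@15 -> ring=[15:NB,81:NA]
Op 3: add NC@97 -> ring=[15:NB,81:NA,97:NC]
Op 4: add ND@34 -> ring=[15:NB,34:ND,81:NA,97:NC]
Op 5: add NE@83 -> ring=[15:NB,34:ND,81:NA,83:NE,97:NC]
Op 6: route key 18: smallest pos >= 18 is 34 -> ND
Op 7: remove NC -> ring=[15:NB,34:ND,81:NA,83:NE]
Op 8: route key 59: smallest pos >= 59 is 81 -> NA
Op 9: remove NE -> ring=[15:NB,34:ND,81:NA]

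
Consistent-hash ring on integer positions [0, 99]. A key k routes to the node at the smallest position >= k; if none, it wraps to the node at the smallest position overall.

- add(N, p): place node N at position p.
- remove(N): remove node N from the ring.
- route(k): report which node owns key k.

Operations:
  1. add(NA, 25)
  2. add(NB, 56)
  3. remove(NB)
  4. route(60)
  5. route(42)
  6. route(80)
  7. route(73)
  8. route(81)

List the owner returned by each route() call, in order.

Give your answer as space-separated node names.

Op 1: add NA@25 -> ring=[25:NA]
Op 2: add NB@56 -> ring=[25:NA,56:NB]
Op 3: remove NB -> ring=[25:NA]
Op 4: route key 60: none >= 60, wrap to smallest pos 25 -> NA
Op 5: route key 42: none >= 42, wrap to smallest pos 25 -> NA
Op 6: route key 80: none >= 80, wrap to smallest pos 25 -> NA
Op 7: route key 73: none >= 73, wrap to smallest pos 25 -> NA
Op 8: route key 81: none >= 81, wrap to smallest pos 25 -> NA

Answer: NA NA NA NA NA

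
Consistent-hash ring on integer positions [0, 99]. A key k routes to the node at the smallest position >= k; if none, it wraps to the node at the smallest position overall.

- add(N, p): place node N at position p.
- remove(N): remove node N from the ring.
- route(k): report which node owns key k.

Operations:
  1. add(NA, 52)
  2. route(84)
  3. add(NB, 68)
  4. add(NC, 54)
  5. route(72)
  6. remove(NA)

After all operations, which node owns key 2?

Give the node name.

Op 1: add NA@52 -> ring=[52:NA]
Op 2: route key 84: none >= 84, wrap to smallest pos 52 -> NA
Op 3: add NB@68 -> ring=[52:NA,68:NB]
Op 4: add NC@54 -> ring=[52:NA,54:NC,68:NB]
Op 5: route key 72: none >= 72, wrap to smallest pos 52 -> NA
Op 6: remove NA -> ring=[54:NC,68:NB]
Final route key 2: smallest pos >= 2 is 54 -> NC

Answer: NC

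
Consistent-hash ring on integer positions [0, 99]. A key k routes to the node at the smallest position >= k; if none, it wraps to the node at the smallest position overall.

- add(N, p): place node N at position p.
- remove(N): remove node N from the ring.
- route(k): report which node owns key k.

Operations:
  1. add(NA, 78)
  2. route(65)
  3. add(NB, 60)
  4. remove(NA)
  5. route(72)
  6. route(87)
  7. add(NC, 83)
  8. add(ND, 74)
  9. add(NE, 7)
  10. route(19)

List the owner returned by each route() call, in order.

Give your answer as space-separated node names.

Op 1: add NA@78 -> ring=[78:NA]
Op 2: route key 65: smallest pos >= 65 is 78 -> NA
Op 3: add NB@60 -> ring=[60:NB,78:NA]
Op 4: remove NA -> ring=[60:NB]
Op 5: route key 72: none >= 72, wrap to smallest pos 60 -> NB
Op 6: route key 87: none >= 87, wrap to smallest pos 60 -> NB
Op 7: add NC@83 -> ring=[60:NB,83:NC]
Op 8: add ND@74 -> ring=[60:NB,74:ND,83:NC]
Op 9: add NE@7 -> ring=[7:NE,60:NB,74:ND,83:NC]
Op 10: route key 19: smallest pos >= 19 is 60 -> NB

Answer: NA NB NB NB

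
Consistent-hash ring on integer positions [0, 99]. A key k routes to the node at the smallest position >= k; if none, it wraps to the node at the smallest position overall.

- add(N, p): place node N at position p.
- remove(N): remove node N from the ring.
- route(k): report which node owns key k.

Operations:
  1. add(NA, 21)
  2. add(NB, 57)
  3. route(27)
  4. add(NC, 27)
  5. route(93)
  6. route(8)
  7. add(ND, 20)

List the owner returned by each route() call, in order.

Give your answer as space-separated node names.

Answer: NB NA NA

Derivation:
Op 1: add NA@21 -> ring=[21:NA]
Op 2: add NB@57 -> ring=[21:NA,57:NB]
Op 3: route key 27: smallest pos >= 27 is 57 -> NB
Op 4: add NC@27 -> ring=[21:NA,27:NC,57:NB]
Op 5: route key 93: none >= 93, wrap to smallest pos 21 -> NA
Op 6: route key 8: smallest pos >= 8 is 21 -> NA
Op 7: add ND@20 -> ring=[20:ND,21:NA,27:NC,57:NB]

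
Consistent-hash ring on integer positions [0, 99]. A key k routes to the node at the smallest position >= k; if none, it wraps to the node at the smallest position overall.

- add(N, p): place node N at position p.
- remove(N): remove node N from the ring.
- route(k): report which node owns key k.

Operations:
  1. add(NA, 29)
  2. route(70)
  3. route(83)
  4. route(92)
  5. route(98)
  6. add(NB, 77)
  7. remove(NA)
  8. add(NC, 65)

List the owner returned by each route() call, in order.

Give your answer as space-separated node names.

Op 1: add NA@29 -> ring=[29:NA]
Op 2: route key 70: none >= 70, wrap to smallest pos 29 -> NA
Op 3: route key 83: none >= 83, wrap to smallest pos 29 -> NA
Op 4: route key 92: none >= 92, wrap to smallest pos 29 -> NA
Op 5: route key 98: none >= 98, wrap to smallest pos 29 -> NA
Op 6: add NB@77 -> ring=[29:NA,77:NB]
Op 7: remove NA -> ring=[77:NB]
Op 8: add NC@65 -> ring=[65:NC,77:NB]

Answer: NA NA NA NA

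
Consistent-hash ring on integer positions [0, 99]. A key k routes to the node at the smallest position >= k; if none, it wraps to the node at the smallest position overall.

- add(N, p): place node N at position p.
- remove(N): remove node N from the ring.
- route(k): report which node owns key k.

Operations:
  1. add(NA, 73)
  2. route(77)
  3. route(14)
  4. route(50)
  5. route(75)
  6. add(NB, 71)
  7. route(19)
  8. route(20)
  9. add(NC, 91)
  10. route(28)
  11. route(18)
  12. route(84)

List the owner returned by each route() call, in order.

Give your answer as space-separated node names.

Op 1: add NA@73 -> ring=[73:NA]
Op 2: route key 77: none >= 77, wrap to smallest pos 73 -> NA
Op 3: route key 14: smallest pos >= 14 is 73 -> NA
Op 4: route key 50: smallest pos >= 50 is 73 -> NA
Op 5: route key 75: none >= 75, wrap to smallest pos 73 -> NA
Op 6: add NB@71 -> ring=[71:NB,73:NA]
Op 7: route key 19: smallest pos >= 19 is 71 -> NB
Op 8: route key 20: smallest pos >= 20 is 71 -> NB
Op 9: add NC@91 -> ring=[71:NB,73:NA,91:NC]
Op 10: route key 28: smallest pos >= 28 is 71 -> NB
Op 11: route key 18: smallest pos >= 18 is 71 -> NB
Op 12: route key 84: smallest pos >= 84 is 91 -> NC

Answer: NA NA NA NA NB NB NB NB NC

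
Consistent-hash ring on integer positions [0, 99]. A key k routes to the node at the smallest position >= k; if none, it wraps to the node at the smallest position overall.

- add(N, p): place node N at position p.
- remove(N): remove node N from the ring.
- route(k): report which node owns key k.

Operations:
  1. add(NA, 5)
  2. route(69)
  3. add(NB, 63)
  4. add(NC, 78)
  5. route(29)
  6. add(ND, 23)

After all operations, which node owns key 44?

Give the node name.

Op 1: add NA@5 -> ring=[5:NA]
Op 2: route key 69: none >= 69, wrap to smallest pos 5 -> NA
Op 3: add NB@63 -> ring=[5:NA,63:NB]
Op 4: add NC@78 -> ring=[5:NA,63:NB,78:NC]
Op 5: route key 29: smallest pos >= 29 is 63 -> NB
Op 6: add ND@23 -> ring=[5:NA,23:ND,63:NB,78:NC]
Final route key 44: smallest pos >= 44 is 63 -> NB

Answer: NB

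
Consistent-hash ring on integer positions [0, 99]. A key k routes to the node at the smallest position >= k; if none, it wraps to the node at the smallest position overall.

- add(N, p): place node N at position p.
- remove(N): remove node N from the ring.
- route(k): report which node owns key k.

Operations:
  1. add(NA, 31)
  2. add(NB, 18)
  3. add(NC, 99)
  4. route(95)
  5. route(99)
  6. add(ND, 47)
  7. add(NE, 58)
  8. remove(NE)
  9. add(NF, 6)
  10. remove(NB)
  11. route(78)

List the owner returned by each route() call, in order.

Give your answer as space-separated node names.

Answer: NC NC NC

Derivation:
Op 1: add NA@31 -> ring=[31:NA]
Op 2: add NB@18 -> ring=[18:NB,31:NA]
Op 3: add NC@99 -> ring=[18:NB,31:NA,99:NC]
Op 4: route key 95: smallest pos >= 95 is 99 -> NC
Op 5: route key 99: smallest pos >= 99 is 99 -> NC
Op 6: add ND@47 -> ring=[18:NB,31:NA,47:ND,99:NC]
Op 7: add NE@58 -> ring=[18:NB,31:NA,47:ND,58:NE,99:NC]
Op 8: remove NE -> ring=[18:NB,31:NA,47:ND,99:NC]
Op 9: add NF@6 -> ring=[6:NF,18:NB,31:NA,47:ND,99:NC]
Op 10: remove NB -> ring=[6:NF,31:NA,47:ND,99:NC]
Op 11: route key 78: smallest pos >= 78 is 99 -> NC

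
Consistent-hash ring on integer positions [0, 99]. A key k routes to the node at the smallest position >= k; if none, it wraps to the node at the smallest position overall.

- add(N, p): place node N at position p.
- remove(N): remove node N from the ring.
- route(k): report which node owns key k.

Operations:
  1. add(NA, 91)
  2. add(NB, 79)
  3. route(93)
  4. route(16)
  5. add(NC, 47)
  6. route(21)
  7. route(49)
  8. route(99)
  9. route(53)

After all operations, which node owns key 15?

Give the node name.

Answer: NC

Derivation:
Op 1: add NA@91 -> ring=[91:NA]
Op 2: add NB@79 -> ring=[79:NB,91:NA]
Op 3: route key 93: none >= 93, wrap to smallest pos 79 -> NB
Op 4: route key 16: smallest pos >= 16 is 79 -> NB
Op 5: add NC@47 -> ring=[47:NC,79:NB,91:NA]
Op 6: route key 21: smallest pos >= 21 is 47 -> NC
Op 7: route key 49: smallest pos >= 49 is 79 -> NB
Op 8: route key 99: none >= 99, wrap to smallest pos 47 -> NC
Op 9: route key 53: smallest pos >= 53 is 79 -> NB
Final route key 15: smallest pos >= 15 is 47 -> NC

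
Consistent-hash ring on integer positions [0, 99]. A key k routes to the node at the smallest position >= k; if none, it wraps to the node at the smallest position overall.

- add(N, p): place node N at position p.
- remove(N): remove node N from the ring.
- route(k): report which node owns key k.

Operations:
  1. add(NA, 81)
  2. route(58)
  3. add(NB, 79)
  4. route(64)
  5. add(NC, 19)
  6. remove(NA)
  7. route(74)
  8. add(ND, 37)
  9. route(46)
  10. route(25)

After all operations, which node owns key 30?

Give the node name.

Op 1: add NA@81 -> ring=[81:NA]
Op 2: route key 58: smallest pos >= 58 is 81 -> NA
Op 3: add NB@79 -> ring=[79:NB,81:NA]
Op 4: route key 64: smallest pos >= 64 is 79 -> NB
Op 5: add NC@19 -> ring=[19:NC,79:NB,81:NA]
Op 6: remove NA -> ring=[19:NC,79:NB]
Op 7: route key 74: smallest pos >= 74 is 79 -> NB
Op 8: add ND@37 -> ring=[19:NC,37:ND,79:NB]
Op 9: route key 46: smallest pos >= 46 is 79 -> NB
Op 10: route key 25: smallest pos >= 25 is 37 -> ND
Final route key 30: smallest pos >= 30 is 37 -> ND

Answer: ND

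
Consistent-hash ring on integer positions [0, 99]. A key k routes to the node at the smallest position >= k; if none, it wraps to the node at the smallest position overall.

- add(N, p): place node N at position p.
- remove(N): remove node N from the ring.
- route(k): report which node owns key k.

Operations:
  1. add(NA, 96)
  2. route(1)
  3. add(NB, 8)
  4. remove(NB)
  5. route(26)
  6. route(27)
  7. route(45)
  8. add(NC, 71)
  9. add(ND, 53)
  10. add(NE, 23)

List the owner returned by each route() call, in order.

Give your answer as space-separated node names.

Answer: NA NA NA NA

Derivation:
Op 1: add NA@96 -> ring=[96:NA]
Op 2: route key 1: smallest pos >= 1 is 96 -> NA
Op 3: add NB@8 -> ring=[8:NB,96:NA]
Op 4: remove NB -> ring=[96:NA]
Op 5: route key 26: smallest pos >= 26 is 96 -> NA
Op 6: route key 27: smallest pos >= 27 is 96 -> NA
Op 7: route key 45: smallest pos >= 45 is 96 -> NA
Op 8: add NC@71 -> ring=[71:NC,96:NA]
Op 9: add ND@53 -> ring=[53:ND,71:NC,96:NA]
Op 10: add NE@23 -> ring=[23:NE,53:ND,71:NC,96:NA]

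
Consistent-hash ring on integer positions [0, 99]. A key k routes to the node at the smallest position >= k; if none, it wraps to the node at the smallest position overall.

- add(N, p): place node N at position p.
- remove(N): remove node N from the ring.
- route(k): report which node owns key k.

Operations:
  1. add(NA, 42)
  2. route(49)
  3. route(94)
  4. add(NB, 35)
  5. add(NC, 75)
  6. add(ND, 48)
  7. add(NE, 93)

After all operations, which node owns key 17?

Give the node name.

Op 1: add NA@42 -> ring=[42:NA]
Op 2: route key 49: none >= 49, wrap to smallest pos 42 -> NA
Op 3: route key 94: none >= 94, wrap to smallest pos 42 -> NA
Op 4: add NB@35 -> ring=[35:NB,42:NA]
Op 5: add NC@75 -> ring=[35:NB,42:NA,75:NC]
Op 6: add ND@48 -> ring=[35:NB,42:NA,48:ND,75:NC]
Op 7: add NE@93 -> ring=[35:NB,42:NA,48:ND,75:NC,93:NE]
Final route key 17: smallest pos >= 17 is 35 -> NB

Answer: NB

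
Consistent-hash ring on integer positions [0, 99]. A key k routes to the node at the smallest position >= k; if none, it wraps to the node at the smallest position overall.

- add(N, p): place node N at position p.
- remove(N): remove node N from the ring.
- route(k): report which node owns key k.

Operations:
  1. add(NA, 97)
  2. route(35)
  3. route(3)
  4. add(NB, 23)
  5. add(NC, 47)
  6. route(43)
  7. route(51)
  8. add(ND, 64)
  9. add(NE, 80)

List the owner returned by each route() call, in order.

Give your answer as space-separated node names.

Answer: NA NA NC NA

Derivation:
Op 1: add NA@97 -> ring=[97:NA]
Op 2: route key 35: smallest pos >= 35 is 97 -> NA
Op 3: route key 3: smallest pos >= 3 is 97 -> NA
Op 4: add NB@23 -> ring=[23:NB,97:NA]
Op 5: add NC@47 -> ring=[23:NB,47:NC,97:NA]
Op 6: route key 43: smallest pos >= 43 is 47 -> NC
Op 7: route key 51: smallest pos >= 51 is 97 -> NA
Op 8: add ND@64 -> ring=[23:NB,47:NC,64:ND,97:NA]
Op 9: add NE@80 -> ring=[23:NB,47:NC,64:ND,80:NE,97:NA]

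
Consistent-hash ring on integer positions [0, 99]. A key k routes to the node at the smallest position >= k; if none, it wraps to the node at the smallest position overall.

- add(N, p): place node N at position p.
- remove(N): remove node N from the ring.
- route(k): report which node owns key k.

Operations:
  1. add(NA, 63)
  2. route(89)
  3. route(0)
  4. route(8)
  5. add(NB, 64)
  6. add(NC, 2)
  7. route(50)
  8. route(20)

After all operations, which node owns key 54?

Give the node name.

Answer: NA

Derivation:
Op 1: add NA@63 -> ring=[63:NA]
Op 2: route key 89: none >= 89, wrap to smallest pos 63 -> NA
Op 3: route key 0: smallest pos >= 0 is 63 -> NA
Op 4: route key 8: smallest pos >= 8 is 63 -> NA
Op 5: add NB@64 -> ring=[63:NA,64:NB]
Op 6: add NC@2 -> ring=[2:NC,63:NA,64:NB]
Op 7: route key 50: smallest pos >= 50 is 63 -> NA
Op 8: route key 20: smallest pos >= 20 is 63 -> NA
Final route key 54: smallest pos >= 54 is 63 -> NA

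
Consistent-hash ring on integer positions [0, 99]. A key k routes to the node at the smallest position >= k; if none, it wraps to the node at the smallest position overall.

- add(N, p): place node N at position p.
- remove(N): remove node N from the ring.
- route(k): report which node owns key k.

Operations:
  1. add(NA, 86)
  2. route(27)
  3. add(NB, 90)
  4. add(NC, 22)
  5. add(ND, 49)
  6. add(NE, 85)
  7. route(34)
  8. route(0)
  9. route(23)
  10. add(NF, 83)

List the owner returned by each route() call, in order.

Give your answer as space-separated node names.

Answer: NA ND NC ND

Derivation:
Op 1: add NA@86 -> ring=[86:NA]
Op 2: route key 27: smallest pos >= 27 is 86 -> NA
Op 3: add NB@90 -> ring=[86:NA,90:NB]
Op 4: add NC@22 -> ring=[22:NC,86:NA,90:NB]
Op 5: add ND@49 -> ring=[22:NC,49:ND,86:NA,90:NB]
Op 6: add NE@85 -> ring=[22:NC,49:ND,85:NE,86:NA,90:NB]
Op 7: route key 34: smallest pos >= 34 is 49 -> ND
Op 8: route key 0: smallest pos >= 0 is 22 -> NC
Op 9: route key 23: smallest pos >= 23 is 49 -> ND
Op 10: add NF@83 -> ring=[22:NC,49:ND,83:NF,85:NE,86:NA,90:NB]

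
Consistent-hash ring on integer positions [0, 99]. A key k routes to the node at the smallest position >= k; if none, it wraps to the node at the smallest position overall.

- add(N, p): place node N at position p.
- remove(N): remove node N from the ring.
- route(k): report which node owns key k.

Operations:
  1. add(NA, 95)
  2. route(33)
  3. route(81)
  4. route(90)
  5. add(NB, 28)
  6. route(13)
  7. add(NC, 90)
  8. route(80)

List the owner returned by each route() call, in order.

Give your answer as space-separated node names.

Op 1: add NA@95 -> ring=[95:NA]
Op 2: route key 33: smallest pos >= 33 is 95 -> NA
Op 3: route key 81: smallest pos >= 81 is 95 -> NA
Op 4: route key 90: smallest pos >= 90 is 95 -> NA
Op 5: add NB@28 -> ring=[28:NB,95:NA]
Op 6: route key 13: smallest pos >= 13 is 28 -> NB
Op 7: add NC@90 -> ring=[28:NB,90:NC,95:NA]
Op 8: route key 80: smallest pos >= 80 is 90 -> NC

Answer: NA NA NA NB NC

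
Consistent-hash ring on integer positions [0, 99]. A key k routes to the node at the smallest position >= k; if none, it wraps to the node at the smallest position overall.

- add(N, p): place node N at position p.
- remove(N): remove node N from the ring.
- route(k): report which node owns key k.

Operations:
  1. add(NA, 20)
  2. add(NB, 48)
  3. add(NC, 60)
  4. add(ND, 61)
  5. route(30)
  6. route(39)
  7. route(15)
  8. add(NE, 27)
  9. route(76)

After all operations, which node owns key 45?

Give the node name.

Op 1: add NA@20 -> ring=[20:NA]
Op 2: add NB@48 -> ring=[20:NA,48:NB]
Op 3: add NC@60 -> ring=[20:NA,48:NB,60:NC]
Op 4: add ND@61 -> ring=[20:NA,48:NB,60:NC,61:ND]
Op 5: route key 30: smallest pos >= 30 is 48 -> NB
Op 6: route key 39: smallest pos >= 39 is 48 -> NB
Op 7: route key 15: smallest pos >= 15 is 20 -> NA
Op 8: add NE@27 -> ring=[20:NA,27:NE,48:NB,60:NC,61:ND]
Op 9: route key 76: none >= 76, wrap to smallest pos 20 -> NA
Final route key 45: smallest pos >= 45 is 48 -> NB

Answer: NB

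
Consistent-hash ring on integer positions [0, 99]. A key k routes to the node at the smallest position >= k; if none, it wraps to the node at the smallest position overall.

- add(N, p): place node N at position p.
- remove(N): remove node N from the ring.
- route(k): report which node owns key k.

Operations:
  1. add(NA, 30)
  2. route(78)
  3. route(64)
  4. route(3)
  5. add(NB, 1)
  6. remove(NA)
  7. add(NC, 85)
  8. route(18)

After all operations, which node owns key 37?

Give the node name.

Op 1: add NA@30 -> ring=[30:NA]
Op 2: route key 78: none >= 78, wrap to smallest pos 30 -> NA
Op 3: route key 64: none >= 64, wrap to smallest pos 30 -> NA
Op 4: route key 3: smallest pos >= 3 is 30 -> NA
Op 5: add NB@1 -> ring=[1:NB,30:NA]
Op 6: remove NA -> ring=[1:NB]
Op 7: add NC@85 -> ring=[1:NB,85:NC]
Op 8: route key 18: smallest pos >= 18 is 85 -> NC
Final route key 37: smallest pos >= 37 is 85 -> NC

Answer: NC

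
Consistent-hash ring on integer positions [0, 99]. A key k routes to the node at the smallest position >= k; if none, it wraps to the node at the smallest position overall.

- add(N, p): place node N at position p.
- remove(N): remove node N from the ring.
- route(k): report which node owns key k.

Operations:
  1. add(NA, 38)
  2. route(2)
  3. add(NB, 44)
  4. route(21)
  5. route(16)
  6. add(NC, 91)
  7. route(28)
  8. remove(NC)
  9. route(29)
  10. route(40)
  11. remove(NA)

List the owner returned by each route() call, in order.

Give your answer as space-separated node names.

Answer: NA NA NA NA NA NB

Derivation:
Op 1: add NA@38 -> ring=[38:NA]
Op 2: route key 2: smallest pos >= 2 is 38 -> NA
Op 3: add NB@44 -> ring=[38:NA,44:NB]
Op 4: route key 21: smallest pos >= 21 is 38 -> NA
Op 5: route key 16: smallest pos >= 16 is 38 -> NA
Op 6: add NC@91 -> ring=[38:NA,44:NB,91:NC]
Op 7: route key 28: smallest pos >= 28 is 38 -> NA
Op 8: remove NC -> ring=[38:NA,44:NB]
Op 9: route key 29: smallest pos >= 29 is 38 -> NA
Op 10: route key 40: smallest pos >= 40 is 44 -> NB
Op 11: remove NA -> ring=[44:NB]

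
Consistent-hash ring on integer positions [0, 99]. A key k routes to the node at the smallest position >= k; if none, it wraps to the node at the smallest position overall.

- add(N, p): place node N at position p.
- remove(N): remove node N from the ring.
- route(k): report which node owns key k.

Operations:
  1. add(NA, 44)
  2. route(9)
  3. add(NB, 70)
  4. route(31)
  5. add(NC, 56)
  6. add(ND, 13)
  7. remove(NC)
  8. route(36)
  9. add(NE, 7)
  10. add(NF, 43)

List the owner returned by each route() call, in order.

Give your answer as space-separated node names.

Op 1: add NA@44 -> ring=[44:NA]
Op 2: route key 9: smallest pos >= 9 is 44 -> NA
Op 3: add NB@70 -> ring=[44:NA,70:NB]
Op 4: route key 31: smallest pos >= 31 is 44 -> NA
Op 5: add NC@56 -> ring=[44:NA,56:NC,70:NB]
Op 6: add ND@13 -> ring=[13:ND,44:NA,56:NC,70:NB]
Op 7: remove NC -> ring=[13:ND,44:NA,70:NB]
Op 8: route key 36: smallest pos >= 36 is 44 -> NA
Op 9: add NE@7 -> ring=[7:NE,13:ND,44:NA,70:NB]
Op 10: add NF@43 -> ring=[7:NE,13:ND,43:NF,44:NA,70:NB]

Answer: NA NA NA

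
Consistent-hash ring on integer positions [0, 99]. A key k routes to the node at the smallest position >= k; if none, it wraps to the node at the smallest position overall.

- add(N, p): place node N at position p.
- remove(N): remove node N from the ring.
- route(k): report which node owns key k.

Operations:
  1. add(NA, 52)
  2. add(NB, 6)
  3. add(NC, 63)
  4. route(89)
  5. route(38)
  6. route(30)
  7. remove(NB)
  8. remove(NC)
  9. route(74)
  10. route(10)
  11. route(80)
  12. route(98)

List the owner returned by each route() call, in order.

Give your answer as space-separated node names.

Op 1: add NA@52 -> ring=[52:NA]
Op 2: add NB@6 -> ring=[6:NB,52:NA]
Op 3: add NC@63 -> ring=[6:NB,52:NA,63:NC]
Op 4: route key 89: none >= 89, wrap to smallest pos 6 -> NB
Op 5: route key 38: smallest pos >= 38 is 52 -> NA
Op 6: route key 30: smallest pos >= 30 is 52 -> NA
Op 7: remove NB -> ring=[52:NA,63:NC]
Op 8: remove NC -> ring=[52:NA]
Op 9: route key 74: none >= 74, wrap to smallest pos 52 -> NA
Op 10: route key 10: smallest pos >= 10 is 52 -> NA
Op 11: route key 80: none >= 80, wrap to smallest pos 52 -> NA
Op 12: route key 98: none >= 98, wrap to smallest pos 52 -> NA

Answer: NB NA NA NA NA NA NA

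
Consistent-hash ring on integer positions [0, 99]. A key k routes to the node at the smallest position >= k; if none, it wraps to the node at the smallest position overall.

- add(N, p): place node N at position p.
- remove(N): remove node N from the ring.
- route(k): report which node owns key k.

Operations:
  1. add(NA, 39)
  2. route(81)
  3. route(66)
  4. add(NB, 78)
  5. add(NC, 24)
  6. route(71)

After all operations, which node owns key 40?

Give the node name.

Op 1: add NA@39 -> ring=[39:NA]
Op 2: route key 81: none >= 81, wrap to smallest pos 39 -> NA
Op 3: route key 66: none >= 66, wrap to smallest pos 39 -> NA
Op 4: add NB@78 -> ring=[39:NA,78:NB]
Op 5: add NC@24 -> ring=[24:NC,39:NA,78:NB]
Op 6: route key 71: smallest pos >= 71 is 78 -> NB
Final route key 40: smallest pos >= 40 is 78 -> NB

Answer: NB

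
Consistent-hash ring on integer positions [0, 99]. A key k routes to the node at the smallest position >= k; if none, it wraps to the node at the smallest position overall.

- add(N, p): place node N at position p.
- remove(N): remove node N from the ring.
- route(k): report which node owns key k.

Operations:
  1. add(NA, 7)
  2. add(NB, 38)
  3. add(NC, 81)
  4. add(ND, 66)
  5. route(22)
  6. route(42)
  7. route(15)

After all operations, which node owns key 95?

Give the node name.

Op 1: add NA@7 -> ring=[7:NA]
Op 2: add NB@38 -> ring=[7:NA,38:NB]
Op 3: add NC@81 -> ring=[7:NA,38:NB,81:NC]
Op 4: add ND@66 -> ring=[7:NA,38:NB,66:ND,81:NC]
Op 5: route key 22: smallest pos >= 22 is 38 -> NB
Op 6: route key 42: smallest pos >= 42 is 66 -> ND
Op 7: route key 15: smallest pos >= 15 is 38 -> NB
Final route key 95: none >= 95, wrap to smallest pos 7 -> NA

Answer: NA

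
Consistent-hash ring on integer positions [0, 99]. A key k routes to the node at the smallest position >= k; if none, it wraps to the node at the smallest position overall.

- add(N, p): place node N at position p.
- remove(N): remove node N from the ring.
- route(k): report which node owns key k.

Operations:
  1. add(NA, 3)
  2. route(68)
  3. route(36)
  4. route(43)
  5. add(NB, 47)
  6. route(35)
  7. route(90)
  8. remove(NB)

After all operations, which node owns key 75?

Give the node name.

Op 1: add NA@3 -> ring=[3:NA]
Op 2: route key 68: none >= 68, wrap to smallest pos 3 -> NA
Op 3: route key 36: none >= 36, wrap to smallest pos 3 -> NA
Op 4: route key 43: none >= 43, wrap to smallest pos 3 -> NA
Op 5: add NB@47 -> ring=[3:NA,47:NB]
Op 6: route key 35: smallest pos >= 35 is 47 -> NB
Op 7: route key 90: none >= 90, wrap to smallest pos 3 -> NA
Op 8: remove NB -> ring=[3:NA]
Final route key 75: none >= 75, wrap to smallest pos 3 -> NA

Answer: NA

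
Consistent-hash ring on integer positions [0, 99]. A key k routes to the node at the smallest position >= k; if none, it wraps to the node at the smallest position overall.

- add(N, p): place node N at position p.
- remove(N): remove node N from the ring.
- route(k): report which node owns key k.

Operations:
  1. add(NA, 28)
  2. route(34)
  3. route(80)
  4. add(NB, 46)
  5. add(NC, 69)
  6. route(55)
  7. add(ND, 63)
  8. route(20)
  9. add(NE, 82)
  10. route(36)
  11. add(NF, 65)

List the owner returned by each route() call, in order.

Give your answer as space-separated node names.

Answer: NA NA NC NA NB

Derivation:
Op 1: add NA@28 -> ring=[28:NA]
Op 2: route key 34: none >= 34, wrap to smallest pos 28 -> NA
Op 3: route key 80: none >= 80, wrap to smallest pos 28 -> NA
Op 4: add NB@46 -> ring=[28:NA,46:NB]
Op 5: add NC@69 -> ring=[28:NA,46:NB,69:NC]
Op 6: route key 55: smallest pos >= 55 is 69 -> NC
Op 7: add ND@63 -> ring=[28:NA,46:NB,63:ND,69:NC]
Op 8: route key 20: smallest pos >= 20 is 28 -> NA
Op 9: add NE@82 -> ring=[28:NA,46:NB,63:ND,69:NC,82:NE]
Op 10: route key 36: smallest pos >= 36 is 46 -> NB
Op 11: add NF@65 -> ring=[28:NA,46:NB,63:ND,65:NF,69:NC,82:NE]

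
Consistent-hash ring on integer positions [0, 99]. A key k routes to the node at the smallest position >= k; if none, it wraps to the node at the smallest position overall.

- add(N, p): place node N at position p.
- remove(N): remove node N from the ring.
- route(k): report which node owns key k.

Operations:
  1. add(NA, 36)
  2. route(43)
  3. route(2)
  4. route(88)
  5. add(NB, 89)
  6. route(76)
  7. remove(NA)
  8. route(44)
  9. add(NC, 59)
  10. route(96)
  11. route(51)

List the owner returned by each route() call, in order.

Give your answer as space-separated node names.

Op 1: add NA@36 -> ring=[36:NA]
Op 2: route key 43: none >= 43, wrap to smallest pos 36 -> NA
Op 3: route key 2: smallest pos >= 2 is 36 -> NA
Op 4: route key 88: none >= 88, wrap to smallest pos 36 -> NA
Op 5: add NB@89 -> ring=[36:NA,89:NB]
Op 6: route key 76: smallest pos >= 76 is 89 -> NB
Op 7: remove NA -> ring=[89:NB]
Op 8: route key 44: smallest pos >= 44 is 89 -> NB
Op 9: add NC@59 -> ring=[59:NC,89:NB]
Op 10: route key 96: none >= 96, wrap to smallest pos 59 -> NC
Op 11: route key 51: smallest pos >= 51 is 59 -> NC

Answer: NA NA NA NB NB NC NC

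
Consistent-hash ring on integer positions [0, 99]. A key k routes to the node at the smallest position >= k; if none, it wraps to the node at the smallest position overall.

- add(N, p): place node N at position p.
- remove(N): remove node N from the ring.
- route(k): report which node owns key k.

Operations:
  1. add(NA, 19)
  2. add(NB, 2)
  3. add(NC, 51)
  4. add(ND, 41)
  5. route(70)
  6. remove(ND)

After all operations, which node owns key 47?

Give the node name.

Answer: NC

Derivation:
Op 1: add NA@19 -> ring=[19:NA]
Op 2: add NB@2 -> ring=[2:NB,19:NA]
Op 3: add NC@51 -> ring=[2:NB,19:NA,51:NC]
Op 4: add ND@41 -> ring=[2:NB,19:NA,41:ND,51:NC]
Op 5: route key 70: none >= 70, wrap to smallest pos 2 -> NB
Op 6: remove ND -> ring=[2:NB,19:NA,51:NC]
Final route key 47: smallest pos >= 47 is 51 -> NC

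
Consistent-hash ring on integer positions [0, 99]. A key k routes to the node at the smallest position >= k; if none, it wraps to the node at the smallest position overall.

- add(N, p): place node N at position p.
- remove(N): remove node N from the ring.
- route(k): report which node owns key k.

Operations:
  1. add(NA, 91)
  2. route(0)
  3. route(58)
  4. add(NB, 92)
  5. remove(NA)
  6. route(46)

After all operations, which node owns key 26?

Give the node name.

Op 1: add NA@91 -> ring=[91:NA]
Op 2: route key 0: smallest pos >= 0 is 91 -> NA
Op 3: route key 58: smallest pos >= 58 is 91 -> NA
Op 4: add NB@92 -> ring=[91:NA,92:NB]
Op 5: remove NA -> ring=[92:NB]
Op 6: route key 46: smallest pos >= 46 is 92 -> NB
Final route key 26: smallest pos >= 26 is 92 -> NB

Answer: NB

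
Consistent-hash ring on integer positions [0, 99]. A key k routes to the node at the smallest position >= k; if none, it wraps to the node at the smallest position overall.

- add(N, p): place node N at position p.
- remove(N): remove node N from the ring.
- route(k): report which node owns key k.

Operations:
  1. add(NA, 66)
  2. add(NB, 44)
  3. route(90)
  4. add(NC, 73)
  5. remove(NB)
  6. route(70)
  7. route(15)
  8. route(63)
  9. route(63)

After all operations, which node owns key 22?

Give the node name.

Answer: NA

Derivation:
Op 1: add NA@66 -> ring=[66:NA]
Op 2: add NB@44 -> ring=[44:NB,66:NA]
Op 3: route key 90: none >= 90, wrap to smallest pos 44 -> NB
Op 4: add NC@73 -> ring=[44:NB,66:NA,73:NC]
Op 5: remove NB -> ring=[66:NA,73:NC]
Op 6: route key 70: smallest pos >= 70 is 73 -> NC
Op 7: route key 15: smallest pos >= 15 is 66 -> NA
Op 8: route key 63: smallest pos >= 63 is 66 -> NA
Op 9: route key 63: smallest pos >= 63 is 66 -> NA
Final route key 22: smallest pos >= 22 is 66 -> NA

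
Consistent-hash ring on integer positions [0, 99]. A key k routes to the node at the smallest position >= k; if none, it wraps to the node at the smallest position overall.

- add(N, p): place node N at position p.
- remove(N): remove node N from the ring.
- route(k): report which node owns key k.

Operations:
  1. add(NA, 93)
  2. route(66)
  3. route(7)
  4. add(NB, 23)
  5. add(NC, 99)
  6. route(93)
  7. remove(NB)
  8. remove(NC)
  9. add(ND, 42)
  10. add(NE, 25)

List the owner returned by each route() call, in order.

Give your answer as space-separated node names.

Answer: NA NA NA

Derivation:
Op 1: add NA@93 -> ring=[93:NA]
Op 2: route key 66: smallest pos >= 66 is 93 -> NA
Op 3: route key 7: smallest pos >= 7 is 93 -> NA
Op 4: add NB@23 -> ring=[23:NB,93:NA]
Op 5: add NC@99 -> ring=[23:NB,93:NA,99:NC]
Op 6: route key 93: smallest pos >= 93 is 93 -> NA
Op 7: remove NB -> ring=[93:NA,99:NC]
Op 8: remove NC -> ring=[93:NA]
Op 9: add ND@42 -> ring=[42:ND,93:NA]
Op 10: add NE@25 -> ring=[25:NE,42:ND,93:NA]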